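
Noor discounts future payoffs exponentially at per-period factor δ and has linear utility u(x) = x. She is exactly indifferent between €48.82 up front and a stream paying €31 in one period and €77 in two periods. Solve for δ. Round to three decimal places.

Present value of the stream is 31·δ + 77·δ². Indifference gives 31δ + 77δ² = 48.82.
That is, 77δ² + 31δ − 48.82 = 0, a quadratic in δ.
δ = (−31 + √(31² + 4·77·48.82)) / (2·77) = (−31 + √15997.56) / 154 ≈ 0.620.

δ ≈ 0.620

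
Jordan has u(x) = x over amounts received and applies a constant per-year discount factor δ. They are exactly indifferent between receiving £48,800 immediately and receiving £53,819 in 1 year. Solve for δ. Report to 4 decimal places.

The payoff in 1 year is discounted by δ, so u(48800) = δ·u(53819) and δ = u(48800)/u(53819).
With u(x) = x: δ = 48800/53819 = 0.90674.

δ ≈ 0.9067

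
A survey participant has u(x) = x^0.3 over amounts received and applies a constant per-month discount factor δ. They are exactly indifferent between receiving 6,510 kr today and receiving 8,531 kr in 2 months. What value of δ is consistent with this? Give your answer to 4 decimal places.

Equating discounted utilities: u(6510) = δ^2·u(8531) ⇒ δ^2 = u(6510)/u(8531).
With u(x) = x^0.3: δ^2 = 6510^0.3/8531^0.3 = (6510/8531)^0.3 = 0.92209.
So δ = 0.92209^(1/2) ≈ 0.9603.

δ ≈ 0.9603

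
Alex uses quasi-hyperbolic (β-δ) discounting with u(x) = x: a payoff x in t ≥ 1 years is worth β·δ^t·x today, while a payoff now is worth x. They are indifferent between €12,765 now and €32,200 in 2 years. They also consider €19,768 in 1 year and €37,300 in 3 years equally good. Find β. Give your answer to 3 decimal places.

β ≈ 0.748

Both payoffs in the second observation are in the future, so β drops out: δ^1·19768 = δ^3·37300 ⇒ δ^2 = 19768/37300 = 0.52997, so δ = 0.72799.
Substituting δ into 12765 = β·δ^2·32200: β = 12765/(17065.137) ≈ 0.748.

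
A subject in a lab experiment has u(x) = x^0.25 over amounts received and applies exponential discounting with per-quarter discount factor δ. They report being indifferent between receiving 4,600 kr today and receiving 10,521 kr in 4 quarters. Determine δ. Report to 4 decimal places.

δ ≈ 0.9496

The payoff in 4 quarters is discounted by δ^4, so u(4600) = δ^4·u(10521) and δ^4 = u(4600)/u(10521).
Since u(x) = x^0.25, δ^4 = (4600/10521)^0.25 = 0.43722^0.25 = 0.81316.
So δ = 0.81316^(1/4) ≈ 0.9496.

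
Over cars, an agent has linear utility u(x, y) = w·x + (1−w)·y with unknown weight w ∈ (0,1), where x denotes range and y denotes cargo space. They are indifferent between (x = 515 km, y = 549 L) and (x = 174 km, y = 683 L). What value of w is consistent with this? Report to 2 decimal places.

w = 0.28

Equating utilities: w·515 + (1−w)·549 = w·174 + (1−w)·683.
w·(515−174) = (1−w)·(683−549), i.e. w·341 = (1−w)·134.
So w/(1−w) = 134/341 = 0.3930, giving w = 134/(341+134) = 0.28.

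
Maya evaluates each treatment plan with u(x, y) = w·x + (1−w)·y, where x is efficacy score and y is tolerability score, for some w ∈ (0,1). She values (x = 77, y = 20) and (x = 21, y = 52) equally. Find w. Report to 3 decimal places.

w = 0.364

Equating utilities: w·77 + (1−w)·20 = w·21 + (1−w)·52.
Collecting terms: w·56 = (1−w)·32.
The marginal rate of substitution is 32/56, so w = 32/(56+32) = 0.364.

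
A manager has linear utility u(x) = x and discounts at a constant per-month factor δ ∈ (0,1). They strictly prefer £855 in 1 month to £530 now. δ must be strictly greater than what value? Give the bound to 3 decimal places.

δ > 0.620

Comparing present values: 530 < δ·855.
Dividing through by 855 gives δ > 0.61988.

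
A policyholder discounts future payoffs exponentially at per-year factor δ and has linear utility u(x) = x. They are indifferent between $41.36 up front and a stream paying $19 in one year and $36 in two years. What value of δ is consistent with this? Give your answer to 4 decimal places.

δ ≈ 0.8400

Present value of the stream is 19·δ + 36·δ². Indifference gives 19δ + 36δ² = 41.36.
Rearranged: 36δ² + 19δ − 41.36 = 0.
The positive root is δ = [−19 + √(19² + 4·36·41.36)] / (2·36) = (−19 + 79.479)/72 ≈ 0.8400.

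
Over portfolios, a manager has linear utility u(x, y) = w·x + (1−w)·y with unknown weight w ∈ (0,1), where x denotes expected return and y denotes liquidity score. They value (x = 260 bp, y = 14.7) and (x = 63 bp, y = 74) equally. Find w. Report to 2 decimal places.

Equating utilities: w·260 + (1−w)·14.7 = w·63 + (1−w)·74.
w·(260−63) = (1−w)·(74−14.7), i.e. w·197 = (1−w)·59.3.
The marginal rate of substitution is 59.3/197, so w = 59.3/(197+59.3) = 0.23.

w = 0.23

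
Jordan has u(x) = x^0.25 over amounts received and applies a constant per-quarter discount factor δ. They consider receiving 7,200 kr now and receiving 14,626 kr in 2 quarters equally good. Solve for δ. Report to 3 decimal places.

δ ≈ 0.915

Equating discounted utilities: u(7200) = δ^2·u(14626) ⇒ δ^2 = u(7200)/u(14626).
With u(x) = x^0.25: δ^2 = 7200^0.25/14626^0.25 = (7200/14626)^0.25 = 0.83763.
So δ = 0.83763^(1/2) ≈ 0.915.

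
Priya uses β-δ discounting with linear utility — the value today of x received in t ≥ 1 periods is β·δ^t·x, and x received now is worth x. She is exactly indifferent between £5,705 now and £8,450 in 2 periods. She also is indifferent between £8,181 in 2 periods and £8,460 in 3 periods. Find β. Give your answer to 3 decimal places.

From the later pair, β·δ^2·8181 = β·δ^3·8460; dividing through, δ = 8181/8460 = 0.96702.
The first indifference: 5705 = β·δ^2·8450, so β = 5705/(δ^2·8450) = 5705/(0.93513·8450) ≈ 0.722.

β ≈ 0.722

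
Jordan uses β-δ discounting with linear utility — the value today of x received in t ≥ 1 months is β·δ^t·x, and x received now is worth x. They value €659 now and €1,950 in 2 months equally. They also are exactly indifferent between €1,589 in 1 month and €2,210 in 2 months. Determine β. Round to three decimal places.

Both payoffs in the second observation are in the future, so β drops out: δ^1·1589 = δ^2·2210 ⇒ δ = 1589/2210 = 0.71900.
Now use the now-vs-future pair: 659 = β·δ^2·1950 gives β = 659/(0.51697·1950) ≈ 0.654.

β ≈ 0.654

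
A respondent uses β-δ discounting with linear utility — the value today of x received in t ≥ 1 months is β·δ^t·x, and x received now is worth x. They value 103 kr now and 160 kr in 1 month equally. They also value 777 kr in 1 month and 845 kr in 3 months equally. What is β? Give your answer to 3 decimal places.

From the later pair, β·δ^1·777 = β·δ^3·845; dividing through, δ^2 = 777/845 = 0.91953, so δ = 0.95892.
The first indifference: 103 = β·δ·160, so β = 103/(δ·160) = 103/(0.95892·160) ≈ 0.671.

β ≈ 0.671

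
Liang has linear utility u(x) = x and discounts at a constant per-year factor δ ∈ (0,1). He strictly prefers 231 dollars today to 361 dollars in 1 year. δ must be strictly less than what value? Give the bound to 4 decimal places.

δ < 0.6399

Comparing present values: 231 > δ·361.
So δ < 231/361 = 0.63989.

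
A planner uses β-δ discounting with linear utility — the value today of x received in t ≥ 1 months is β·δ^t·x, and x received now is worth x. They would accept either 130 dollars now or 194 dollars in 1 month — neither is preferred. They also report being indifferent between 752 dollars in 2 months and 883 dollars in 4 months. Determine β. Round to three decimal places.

β ≈ 0.726

From the later pair, β·δ^2·752 = β·δ^4·883; dividing through, δ^2 = 752/883 = 0.85164, so δ = 0.92284.
The first indifference: 130 = β·δ·194, so β = 130/(δ·194) = 130/(0.92284·194) ≈ 0.726.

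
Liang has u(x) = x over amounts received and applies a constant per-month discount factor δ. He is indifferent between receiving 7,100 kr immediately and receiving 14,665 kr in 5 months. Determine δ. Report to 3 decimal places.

Indifference means u(7100) = δ^5 · u(14665), so δ^5 = u(7100)/u(14665).
With u(x) = x: δ^5 = 7100/14665 = 0.48415.
Taking the 5th root: δ = 0.48415^(1/5) ≈ 0.865.

δ ≈ 0.865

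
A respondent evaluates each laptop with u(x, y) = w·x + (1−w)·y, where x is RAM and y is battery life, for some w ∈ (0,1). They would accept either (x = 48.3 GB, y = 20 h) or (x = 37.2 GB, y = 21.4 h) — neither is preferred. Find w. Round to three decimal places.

u(48.3,20) = u(37.2,21.4) means w·48.3 + (1−w)·20 = w·37.2 + (1−w)·21.4.
w·(48.3−37.2) = (1−w)·(21.4−20), i.e. w·11.1 = (1−w)·1.4.
Hence w = 1.4/(11.1+1.4) = 1.4/12.5 = 0.112.

w = 0.112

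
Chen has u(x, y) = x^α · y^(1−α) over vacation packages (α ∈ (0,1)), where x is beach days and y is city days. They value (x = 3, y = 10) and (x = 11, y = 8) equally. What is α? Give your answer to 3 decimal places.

α ≈ 0.147

Indifference: 3^α · 10^(1−α) = 11^α · 8^(1−α).
Taking logs: α·ln 3 + (1−α)·ln 10 = α·ln 11 + (1−α)·ln 8, i.e. α·-1.299283 = (1−α)·-0.223144.
With A = -1.299283 and B = -0.223144: α·A = (1−α)·B, so α = B/(A+B) = -0.223144/-1.522427 ≈ 0.147.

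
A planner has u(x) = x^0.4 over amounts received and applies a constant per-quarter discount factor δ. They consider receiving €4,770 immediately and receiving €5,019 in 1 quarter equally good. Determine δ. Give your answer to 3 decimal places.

Equating discounted utilities: u(4770) = δ·u(5019) ⇒ δ = u(4770)/u(5019).
Since u(x) = x^0.4, δ = (4770/5019)^0.4 = 0.95039^0.4 = 0.97985.

δ ≈ 0.980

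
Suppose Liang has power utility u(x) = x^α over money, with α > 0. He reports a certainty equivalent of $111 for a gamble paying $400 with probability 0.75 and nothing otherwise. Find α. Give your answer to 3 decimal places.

Since u(0) = 0, the lottery's EU is 0.75·400^α.
Indifference: 111^α = 0.75·400^α, so (111/400)^α = 0.75.
Taking logs: α·ln(111/400) = ln(0.75), so α = -0.287682 / -1.281934 ≈ 0.224.

α ≈ 0.224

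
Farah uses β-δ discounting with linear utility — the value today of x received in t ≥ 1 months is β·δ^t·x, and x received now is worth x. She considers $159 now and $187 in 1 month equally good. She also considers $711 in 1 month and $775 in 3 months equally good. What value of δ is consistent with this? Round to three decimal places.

Both payoffs in the second observation are in the future, so β drops out: δ^1·711 = δ^3·775 ⇒ δ^2 = 711/775 = 0.91742, so δ = 0.95782.

δ ≈ 0.958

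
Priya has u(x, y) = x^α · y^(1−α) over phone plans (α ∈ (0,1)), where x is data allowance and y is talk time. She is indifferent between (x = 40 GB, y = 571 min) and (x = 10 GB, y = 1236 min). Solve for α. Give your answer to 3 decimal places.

Indifference: 40^α · 571^(1−α) = 10^α · 1236^(1−α).
(40/10)^α = (1236/571)^(1−α); take logs: α·ln(40/10) = (1−α)·ln(1236/571), i.e. α·1.386294 = (1−α)·0.772246.
Thus α·(2.158540) = 0.772246, so α = 0.772246/2.158540 ≈ 0.358.

α ≈ 0.358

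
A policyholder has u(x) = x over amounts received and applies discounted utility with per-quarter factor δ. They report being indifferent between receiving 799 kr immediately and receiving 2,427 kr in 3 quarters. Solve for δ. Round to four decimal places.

δ ≈ 0.6905

Indifference means u(799) = δ^3 · u(2427), so δ^3 = u(799)/u(2427).
With u(x) = x: δ^3 = 799/2427 = 0.32921.
So δ = 0.32921^(1/3) ≈ 0.6905.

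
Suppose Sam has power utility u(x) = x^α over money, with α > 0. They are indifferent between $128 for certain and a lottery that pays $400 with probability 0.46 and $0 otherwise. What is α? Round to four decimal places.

EU(lottery) = 0.46·400^α + 0.54·0 = 0.46·400^α.
Equating: 128^α = 0.46·400^α, i.e. 0.3200^α = 0.46.
Taking logs: α·ln(128/400) = ln(0.46), so α = -0.7765288 / -1.1394343 ≈ 0.6815.

α ≈ 0.6815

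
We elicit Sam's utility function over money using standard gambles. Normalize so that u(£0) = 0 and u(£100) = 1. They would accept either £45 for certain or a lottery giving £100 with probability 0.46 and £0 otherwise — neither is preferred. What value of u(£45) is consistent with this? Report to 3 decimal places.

0.460

u(£45) equals the lottery's expected utility: 0.46·1 + 0.54·0 = 0.46.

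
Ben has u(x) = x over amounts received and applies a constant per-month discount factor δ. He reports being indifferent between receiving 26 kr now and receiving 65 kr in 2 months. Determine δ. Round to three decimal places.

Equating discounted utilities: u(26) = δ^2·u(65) ⇒ δ^2 = u(26)/u(65).
With u(x) = x: δ^2 = 26/65 = 0.40000.
Hence δ = (0.40000)^(1/2) = 0.63246.

δ ≈ 0.632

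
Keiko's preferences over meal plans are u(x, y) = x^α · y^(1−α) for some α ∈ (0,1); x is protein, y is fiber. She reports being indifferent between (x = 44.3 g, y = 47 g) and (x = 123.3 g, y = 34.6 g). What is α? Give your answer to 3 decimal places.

α ≈ 0.230

The Cobb–Douglas utilities coincide, so 44.3^α·47^(1−α) = 123.3^α·34.6^(1−α).
(44.3/123.3)^α = (34.6/47)^(1−α); take logs: α·ln(44.3/123.3) = (1−α)·ln(34.6/47), i.e. α·-1.023636 = (1−α)·-0.306294.
So α/(1−α) = (-0.306294)/(-1.023636) = 0.299222, and α = 0.299222/1.299222 ≈ 0.230.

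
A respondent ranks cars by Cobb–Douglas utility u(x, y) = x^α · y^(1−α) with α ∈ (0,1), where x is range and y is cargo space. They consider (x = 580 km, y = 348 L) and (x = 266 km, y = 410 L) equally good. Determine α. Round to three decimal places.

Set the two utilities equal: 580^α·348^(1−α) = 266^α·410^(1−α).
(580/266)^α = (410/348)^(1−α); take logs: α·ln(580/266) = (1−α)·ln(410/348), i.e. α·0.779532 = (1−α)·0.163955.
With A = 0.779532 and B = 0.163955: α·A = (1−α)·B, so α = B/(A+B) = 0.163955/0.943487 ≈ 0.174.

α ≈ 0.174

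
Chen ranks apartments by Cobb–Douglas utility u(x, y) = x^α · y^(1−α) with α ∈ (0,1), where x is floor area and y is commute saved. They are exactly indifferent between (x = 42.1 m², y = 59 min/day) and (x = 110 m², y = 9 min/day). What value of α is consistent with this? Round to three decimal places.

α ≈ 0.662

The Cobb–Douglas utilities coincide, so 42.1^α·59^(1−α) = 110^α·9^(1−α).
Taking logs: α·ln 42.1 + (1−α)·ln 59 = α·ln 110 + (1−α)·ln 9, i.e. α·-0.960433 = (1−α)·-1.880313.
With A = -0.960433 and B = -1.880313: α·A = (1−α)·B, so α = B/(A+B) = -1.880313/-2.840746 ≈ 0.662.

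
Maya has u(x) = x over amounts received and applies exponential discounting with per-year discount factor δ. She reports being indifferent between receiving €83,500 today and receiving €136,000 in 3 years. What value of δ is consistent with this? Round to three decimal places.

Equating discounted utilities: u(83500) = δ^3·u(136000) ⇒ δ^3 = u(83500)/u(136000).
With u(x) = x: δ^3 = 83500/136000 = 0.61397.
Taking the cube root: δ = 0.61397^(1/3) ≈ 0.850.

δ ≈ 0.850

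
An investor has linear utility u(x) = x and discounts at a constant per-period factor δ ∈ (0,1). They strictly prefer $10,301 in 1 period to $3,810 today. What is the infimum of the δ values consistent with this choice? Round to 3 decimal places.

Under u(x) = x this choice says 3810 < δ·10301.
So δ > 3810/10301 = 0.36987.

δ > 0.370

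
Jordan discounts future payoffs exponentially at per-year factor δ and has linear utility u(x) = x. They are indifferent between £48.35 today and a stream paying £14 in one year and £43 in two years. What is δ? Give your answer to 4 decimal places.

The stream is worth 14δ + 43δ² today, so 14δ + 43δ² = 48.35.
So 43δ² + 14δ − 48.35 = 0.
δ = (−14 + √(14² + 4·43·48.35)) / (2·43) = (−14 + √8512.20) / 86 ≈ 0.9100.

δ ≈ 0.9100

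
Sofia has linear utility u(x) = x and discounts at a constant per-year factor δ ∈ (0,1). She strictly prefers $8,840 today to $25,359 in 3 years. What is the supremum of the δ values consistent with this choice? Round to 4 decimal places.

δ < 0.7038

Under u(x) = x this choice says 8840 > δ^3·25359.
Hence δ^3 < 8840/25359 = 0.34859, and x ↦ x^(1/3) is increasing on (0,∞).
δ < (8840/25359)^(1/3) ≈ 0.7038.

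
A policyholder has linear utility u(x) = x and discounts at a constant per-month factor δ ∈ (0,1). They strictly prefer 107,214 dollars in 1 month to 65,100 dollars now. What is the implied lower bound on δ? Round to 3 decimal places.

δ > 0.607

Under u(x) = x this choice says 65100 < δ·107214.
So δ > 65100/107214 = 0.60720.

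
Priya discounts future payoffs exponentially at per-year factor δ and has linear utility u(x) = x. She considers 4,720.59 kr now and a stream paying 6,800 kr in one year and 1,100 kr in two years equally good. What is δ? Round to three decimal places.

δ ≈ 0.630

Present value of the stream is 6800·δ + 1100·δ². Indifference gives 6800δ + 1100δ² = 4720.59.
So 1100δ² + 6800δ − 4720.59 = 0.
By the quadratic formula (taking the positive root), δ = (−6800 + √67010596.00) / 2200 ≈ 0.630.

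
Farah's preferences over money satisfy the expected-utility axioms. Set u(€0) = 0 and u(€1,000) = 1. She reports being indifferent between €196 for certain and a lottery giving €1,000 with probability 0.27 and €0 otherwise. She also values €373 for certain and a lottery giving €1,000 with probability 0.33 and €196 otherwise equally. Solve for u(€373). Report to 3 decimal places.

From the first indifference, u(€196) = 0.27·u(€1,000) + 0.73·u(€0) = 0.27·1 + 0.73·0 = 0.27.
Chaining: u(€373) = 0.33·1.00 + 0.67·0.27 = 0.5109.

0.511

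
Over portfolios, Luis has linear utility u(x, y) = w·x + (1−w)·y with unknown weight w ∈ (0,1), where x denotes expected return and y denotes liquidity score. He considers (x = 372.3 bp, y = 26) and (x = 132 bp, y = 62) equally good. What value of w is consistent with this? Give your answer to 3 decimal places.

w = 0.130

Indifference: w·372.3 + (1−w)·26 = w·132 + (1−w)·62.
Collecting terms: w·240.3 = (1−w)·36.
So w/(1−w) = 36/240.3 = 0.1498, giving w = 36/(240.3+36) = 0.130.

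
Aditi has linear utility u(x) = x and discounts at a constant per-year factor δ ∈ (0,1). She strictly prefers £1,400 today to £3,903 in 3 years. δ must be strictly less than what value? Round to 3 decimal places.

Under u(x) = x this choice says 1400 > δ^3·3903.
Hence δ^3 < 1400/3903 = 0.35870, and x ↦ x^(1/3) is increasing on (0,∞).
δ < 0.35870^(1/3) = 0.711.

δ < 0.711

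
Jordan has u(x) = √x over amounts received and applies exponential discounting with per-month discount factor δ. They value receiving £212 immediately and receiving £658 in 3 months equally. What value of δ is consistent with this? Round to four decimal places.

Equating discounted utilities: u(212) = δ^3·u(658) ⇒ δ^3 = u(212)/u(658).
Since u(x) = √x, δ^3 = √(212/658) = 0.56762.
Taking the cube root: δ = 0.56762^(1/3) ≈ 0.8280.

δ ≈ 0.8280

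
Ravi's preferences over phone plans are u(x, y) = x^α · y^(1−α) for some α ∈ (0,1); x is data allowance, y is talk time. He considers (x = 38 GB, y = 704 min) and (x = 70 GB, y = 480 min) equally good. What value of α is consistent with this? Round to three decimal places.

α ≈ 0.385

Set the two utilities equal: 38^α·704^(1−α) = 70^α·480^(1−α).
Taking logs: α·ln 38 + (1−α)·ln 704 = α·ln 70 + (1−α)·ln 480, i.e. α·-0.610909 = (1−α)·-0.382992.
Thus α·(-0.993901) = -0.382992, so α = -0.382992/-0.993901 ≈ 0.385.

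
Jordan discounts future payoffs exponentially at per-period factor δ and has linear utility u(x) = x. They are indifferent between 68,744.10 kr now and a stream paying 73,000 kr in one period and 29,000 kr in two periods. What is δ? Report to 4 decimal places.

The stream is worth 73000δ + 29000δ² today, so 73000δ + 29000δ² = 68744.10.
Rearranged: 29000δ² + 73000δ − 68744.10 = 0.
The positive root is δ = [−73000 + √(73000² + 4·29000·68744.10)] / (2·29000) = (−73000 + 115340.000)/58000 ≈ 0.7300.

δ ≈ 0.7300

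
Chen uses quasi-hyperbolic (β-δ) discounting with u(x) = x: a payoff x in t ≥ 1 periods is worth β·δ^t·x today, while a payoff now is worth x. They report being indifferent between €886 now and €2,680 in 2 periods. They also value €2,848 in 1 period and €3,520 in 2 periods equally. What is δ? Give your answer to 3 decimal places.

From the later pair, β·δ^1·2848 = β·δ^2·3520; dividing through, δ = 2848/3520 = 0.80909.

δ ≈ 0.809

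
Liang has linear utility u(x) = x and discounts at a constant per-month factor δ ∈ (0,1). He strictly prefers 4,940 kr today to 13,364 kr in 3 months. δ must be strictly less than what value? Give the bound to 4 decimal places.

The preference means 4940 > δ^3·13364.
Hence δ^3 < 4940/13364 = 0.36965, and x ↦ x^(1/3) is increasing on (0,∞).
δ < 0.36965^(1/3) = 0.7177.

δ < 0.7177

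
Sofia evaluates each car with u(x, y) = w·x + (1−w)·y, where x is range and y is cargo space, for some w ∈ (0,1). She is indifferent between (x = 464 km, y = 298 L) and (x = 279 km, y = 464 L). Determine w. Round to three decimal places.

w = 0.473

u(464,298) = u(279,464) means w·464 + (1−w)·298 = w·279 + (1−w)·464.
w·(464−279) = (1−w)·(464−298), i.e. w·185 = (1−w)·166.
Hence w = 166/(185+166) = 166/351 = 0.473.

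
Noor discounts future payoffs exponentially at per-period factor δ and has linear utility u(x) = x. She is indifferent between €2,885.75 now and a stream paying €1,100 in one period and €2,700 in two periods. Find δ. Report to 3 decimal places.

δ ≈ 0.850

The stream is worth 1100δ + 2700δ² today, so 1100δ + 2700δ² = 2885.75.
So 2700δ² + 1100δ − 2885.75 = 0.
δ = (−1100 + √(1100² + 4·2700·2885.75)) / (2·2700) = (−1100 + √32376100.00) / 5400 ≈ 0.850.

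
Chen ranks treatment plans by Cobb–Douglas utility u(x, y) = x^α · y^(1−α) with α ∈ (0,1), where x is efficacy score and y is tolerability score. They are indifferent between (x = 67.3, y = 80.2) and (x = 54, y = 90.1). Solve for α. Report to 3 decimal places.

α ≈ 0.346

Indifference: 67.3^α · 80.2^(1−α) = 54^α · 90.1^(1−α).
Rearrange to (67.3/54)^α = (90.1/80.2)^(1−α) and take logs: α·0.220176 = (1−α)·0.116397.
So α/(1−α) = (0.116397)/(0.220176) = 0.528654, and α = 0.528654/1.528654 ≈ 0.346.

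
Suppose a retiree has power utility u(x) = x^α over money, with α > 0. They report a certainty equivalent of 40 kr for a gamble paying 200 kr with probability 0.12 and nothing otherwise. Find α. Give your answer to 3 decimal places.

α ≈ 1.317

EU(lottery) = 0.12·200^α + 0.88·0 = 0.12·200^α.
Equating: 40^α = 0.12·200^α, i.e. 0.2000^α = 0.12.
Taking logs: α·ln(40/200) = ln(0.12), so α = -2.120264 / -1.609438 ≈ 1.317.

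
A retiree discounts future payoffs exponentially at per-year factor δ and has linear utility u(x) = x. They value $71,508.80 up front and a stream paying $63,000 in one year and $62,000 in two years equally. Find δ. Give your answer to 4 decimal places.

Present value of the stream is 63000·δ + 62000·δ². Indifference gives 63000δ + 62000δ² = 71508.80.
So 62000δ² + 63000δ − 71508.80 = 0.
By the quadratic formula (taking the positive root), δ = (−63000 + √21703182400.00) / 124000 ≈ 0.6800.

δ ≈ 0.6800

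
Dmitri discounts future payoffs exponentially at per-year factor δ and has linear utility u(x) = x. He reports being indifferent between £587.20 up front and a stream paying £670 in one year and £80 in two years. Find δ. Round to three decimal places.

The stream is worth 670δ + 80δ² today, so 670δ + 80δ² = 587.20.
So 80δ² + 670δ − 587.20 = 0.
The positive root is δ = [−670 + √(670² + 4·80·587.20)] / (2·80) = (−670 + 798.000)/160 ≈ 0.800.

δ ≈ 0.800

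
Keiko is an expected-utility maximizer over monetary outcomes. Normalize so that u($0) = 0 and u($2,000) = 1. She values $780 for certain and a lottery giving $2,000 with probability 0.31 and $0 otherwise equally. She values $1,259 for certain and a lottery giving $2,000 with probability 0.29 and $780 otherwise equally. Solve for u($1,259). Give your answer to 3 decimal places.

First, u($780) = 0.31·u($2,000) + 0.69·u($0) = 0.31.
The second indifference gives u($1,259) = 0.29·u($2,000) + 0.71·u($780) = 0.29·1.00 + 0.71·0.31 = 0.5101.

0.510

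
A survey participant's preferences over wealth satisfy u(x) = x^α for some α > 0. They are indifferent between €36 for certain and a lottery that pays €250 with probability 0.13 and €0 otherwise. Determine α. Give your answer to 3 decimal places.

The lottery's expected utility is 0.13·u(250) + 0.87·u(0) = 0.13·250^α (since u(0) = 0 for α > 0).
Equating: 36^α = 0.13·250^α, i.e. 0.1440^α = 0.13.
Taking logs: α·ln(36/250) = ln(0.13), so α = -2.040221 / -1.937942 ≈ 1.053.

α ≈ 1.053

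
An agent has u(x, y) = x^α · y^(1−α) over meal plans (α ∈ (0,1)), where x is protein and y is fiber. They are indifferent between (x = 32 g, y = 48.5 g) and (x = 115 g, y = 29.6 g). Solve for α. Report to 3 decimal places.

Indifference: 32^α · 48.5^(1−α) = 115^α · 29.6^(1−α).
Taking logs: α·ln 32 + (1−α)·ln 48.5 = α·ln 115 + (1−α)·ln 29.6, i.e. α·-1.279196 = (1−α)·-0.493789.
With A = -1.279196 and B = -0.493789: α·A = (1−α)·B, so α = B/(A+B) = -0.493789/-1.772985 ≈ 0.279.

α ≈ 0.279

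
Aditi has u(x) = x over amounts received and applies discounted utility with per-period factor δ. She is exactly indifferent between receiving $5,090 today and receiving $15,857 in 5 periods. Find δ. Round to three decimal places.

Indifference means u(5090) = δ^5 · u(15857), so δ^5 = u(5090)/u(15857).
With u(x) = x: δ^5 = 5090/15857 = 0.32099.
Hence δ = (0.32099)^(1/5) = 0.79671.

δ ≈ 0.797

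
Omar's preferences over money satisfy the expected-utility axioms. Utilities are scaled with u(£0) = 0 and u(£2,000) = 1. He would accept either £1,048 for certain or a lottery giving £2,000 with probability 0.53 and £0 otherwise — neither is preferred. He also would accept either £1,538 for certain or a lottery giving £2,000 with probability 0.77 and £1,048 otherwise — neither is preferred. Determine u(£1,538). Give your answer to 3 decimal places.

First, u(£1,048) = 0.53·u(£2,000) + 0.47·u(£0) = 0.53.
Then u(£1,538) = 0.77·u(£2,000) + 0.23·u(£1,048) = 0.77·1.00 + 0.23·0.53 = 0.8919.

0.892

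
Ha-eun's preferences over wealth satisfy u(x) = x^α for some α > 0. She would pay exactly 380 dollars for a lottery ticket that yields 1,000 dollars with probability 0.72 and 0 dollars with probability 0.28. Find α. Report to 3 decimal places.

α ≈ 0.340

Since u(0) = 0, the lottery's EU is 0.72·1000^α.
Setting u(380) equal to that: 380^α = 0.72·1000^α ⇒ (380/1000)^α = 0.72.
Taking logs: α·ln(380/1000) = ln(0.72), so α = -0.328504 / -0.967584 ≈ 0.340.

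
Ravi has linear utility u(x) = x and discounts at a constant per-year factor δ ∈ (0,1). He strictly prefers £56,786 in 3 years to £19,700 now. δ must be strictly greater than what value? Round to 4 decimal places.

Comparing present values: 19700 < δ^3·56786.
So δ^3 > 19700/56786 = 0.34692; taking the cube root of both positive sides preserves the inequality.
δ > (19700/56786)^(1/3) ≈ 0.7027.

δ > 0.7027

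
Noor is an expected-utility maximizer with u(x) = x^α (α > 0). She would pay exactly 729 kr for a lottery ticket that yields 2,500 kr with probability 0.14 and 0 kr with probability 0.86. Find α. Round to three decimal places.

Since u(0) = 0, the lottery's EU is 0.14·2500^α.
Setting u(729) equal to that: 729^α = 0.14·2500^α ⇒ (729/2500)^α = 0.14.
Taking logs: α·ln(729/2500) = ln(0.14), so α = -1.966113 / -1.232372 ≈ 1.595.

α ≈ 1.595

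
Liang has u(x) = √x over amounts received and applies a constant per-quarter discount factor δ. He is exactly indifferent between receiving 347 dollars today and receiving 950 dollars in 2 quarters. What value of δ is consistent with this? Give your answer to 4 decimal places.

Equating discounted utilities: u(347) = δ^2·u(950) ⇒ δ^2 = u(347)/u(950).
With u(x) = √x: δ^2 = √347/√950 = √(347/950) = 0.60437.
Taking the square root: δ = 0.60437^(1/2) ≈ 0.7774.

δ ≈ 0.7774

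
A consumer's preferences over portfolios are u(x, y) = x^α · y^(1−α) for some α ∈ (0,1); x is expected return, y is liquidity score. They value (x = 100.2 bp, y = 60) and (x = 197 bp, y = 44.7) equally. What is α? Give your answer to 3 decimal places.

α ≈ 0.303

Indifference: 100.2^α · 60^(1−α) = 197^α · 44.7^(1−α).
Rearrange to (100.2/197)^α = (44.7/60)^(1−α) and take logs: α·-0.676036 = (1−α)·-0.294371.
So α/(1−α) = (-0.294371)/(-0.676036) = 0.435437, and α = 0.435437/1.435437 ≈ 0.303.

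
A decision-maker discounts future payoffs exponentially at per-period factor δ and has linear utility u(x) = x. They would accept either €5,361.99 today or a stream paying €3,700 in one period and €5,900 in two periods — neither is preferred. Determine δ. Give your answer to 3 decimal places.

Present value of the stream is 3700·δ + 5900·δ². Indifference gives 3700δ + 5900δ² = 5361.99.
Rearranged: 5900δ² + 3700δ − 5361.99 = 0.
By the quadratic formula (taking the positive root), δ = (−3700 + √140232964.00) / 11800 ≈ 0.690.

δ ≈ 0.690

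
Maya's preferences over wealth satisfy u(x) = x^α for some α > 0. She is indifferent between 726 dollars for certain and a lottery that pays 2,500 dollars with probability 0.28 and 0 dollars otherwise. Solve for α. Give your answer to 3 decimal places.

The lottery's expected utility is 0.28·u(2500) + 0.72·u(0) = 0.28·2500^α (since u(0) = 0 for α > 0).
Setting u(726) equal to that: 726^α = 0.28·2500^α ⇒ (726/2500)^α = 0.28.
Take logs: α = ln 0.28 / ln(726/2500) ≈ 1.02949.

α ≈ 1.029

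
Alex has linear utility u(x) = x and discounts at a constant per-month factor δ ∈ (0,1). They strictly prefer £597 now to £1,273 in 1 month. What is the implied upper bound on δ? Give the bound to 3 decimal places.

δ < 0.469

The preference means 597 > δ·1273.
Dividing through by 1273 gives δ < 0.46897.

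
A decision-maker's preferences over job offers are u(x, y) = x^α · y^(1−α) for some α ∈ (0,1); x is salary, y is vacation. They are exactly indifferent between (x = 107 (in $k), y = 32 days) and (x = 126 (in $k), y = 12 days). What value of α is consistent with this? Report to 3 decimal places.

Indifference: 107^α · 32^(1−α) = 126^α · 12^(1−α).
(107/126)^α = (12/32)^(1−α); take logs: α·ln(107/126) = (1−α)·ln(12/32), i.e. α·-0.163453 = (1−α)·-0.980829.
So α/(1−α) = (-0.980829)/(-0.163453) = 6.000679, and α = 6.000679/7.000679 ≈ 0.857.

α ≈ 0.857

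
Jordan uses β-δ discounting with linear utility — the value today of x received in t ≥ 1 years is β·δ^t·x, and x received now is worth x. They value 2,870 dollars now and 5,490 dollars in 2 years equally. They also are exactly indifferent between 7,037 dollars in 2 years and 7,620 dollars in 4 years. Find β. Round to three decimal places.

The second indifference involves only future payoffs, so β cancels: β·δ^2·7037 = β·δ^4·7620, giving δ^2 = 7037/7620 = 0.92349, so δ = 0.96098.
Now use the now-vs-future pair: 2870 = β·δ^2·5490 gives β = 2870/(0.92349·5490) ≈ 0.566.

β ≈ 0.566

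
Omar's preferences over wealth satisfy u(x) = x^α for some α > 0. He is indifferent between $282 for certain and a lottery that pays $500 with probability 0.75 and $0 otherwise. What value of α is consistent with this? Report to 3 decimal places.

α ≈ 0.502

Since u(0) = 0, the lottery's EU is 0.75·500^α.
Equating: 282^α = 0.75·500^α, i.e. 0.5640^α = 0.75.
Taking logs: α·ln(282/500) = ln(0.75), so α = -0.287682 / -0.572701 ≈ 0.502.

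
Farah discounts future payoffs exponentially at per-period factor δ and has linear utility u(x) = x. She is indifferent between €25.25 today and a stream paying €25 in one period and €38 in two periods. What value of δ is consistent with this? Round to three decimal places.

The stream is worth 25δ + 38δ² today, so 25δ + 38δ² = 25.25.
So 38δ² + 25δ − 25.25 = 0.
δ = (−25 + √(25² + 4·38·25.25)) / (2·38) = (−25 + √4463.00) / 76 ≈ 0.550.

δ ≈ 0.550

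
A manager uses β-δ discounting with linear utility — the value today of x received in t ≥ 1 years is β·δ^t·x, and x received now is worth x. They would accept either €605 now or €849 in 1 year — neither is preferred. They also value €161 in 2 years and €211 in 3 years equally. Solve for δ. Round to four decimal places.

The second indifference involves only future payoffs, so β cancels: β·δ^2·161 = β·δ^3·211, giving δ = 161/211 = 0.76303.

δ ≈ 0.7630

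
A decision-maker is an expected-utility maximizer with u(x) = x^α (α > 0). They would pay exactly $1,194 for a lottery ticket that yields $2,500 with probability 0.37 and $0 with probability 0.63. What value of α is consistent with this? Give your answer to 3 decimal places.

α ≈ 1.345

The lottery's expected utility is 0.37·u(2500) + 0.63·u(0) = 0.37·2500^α (since u(0) = 0 for α > 0).
Setting u(1194) equal to that: 1194^α = 0.37·2500^α ⇒ (1194/2500)^α = 0.37.
Taking logs: α·ln(1194/2500) = ln(0.37), so α = -0.994252 / -0.738982 ≈ 1.345.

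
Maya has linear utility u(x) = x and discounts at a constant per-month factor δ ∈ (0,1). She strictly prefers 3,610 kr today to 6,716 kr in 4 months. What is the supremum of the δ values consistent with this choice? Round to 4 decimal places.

Comparing present values: 3610 > δ^4·6716.
Hence δ^4 < 3610/6716 = 0.53752, and x ↦ x^(1/4) is increasing on (0,∞).
δ < (3610/6716)^(1/4) ≈ 0.8562.

δ < 0.8562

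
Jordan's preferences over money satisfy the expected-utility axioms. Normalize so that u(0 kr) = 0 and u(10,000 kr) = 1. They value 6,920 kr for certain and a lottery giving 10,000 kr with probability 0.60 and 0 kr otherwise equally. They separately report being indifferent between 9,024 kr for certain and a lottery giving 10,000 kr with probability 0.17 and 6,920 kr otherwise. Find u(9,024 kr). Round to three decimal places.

0.668

First, u(6,920 kr) = 0.60·u(10,000 kr) + 0.40·u(0 kr) = 0.60.
Then u(9,024 kr) = 0.17·u(10,000 kr) + 0.83·u(6,920 kr) = 0.17·1.00 + 0.83·0.60 = 0.6680.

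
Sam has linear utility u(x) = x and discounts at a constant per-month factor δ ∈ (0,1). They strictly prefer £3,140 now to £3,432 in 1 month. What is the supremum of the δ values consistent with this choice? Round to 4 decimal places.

δ < 0.9149

Comparing present values: 3140 > δ·3432.
So δ < 3140/3432 = 0.91492.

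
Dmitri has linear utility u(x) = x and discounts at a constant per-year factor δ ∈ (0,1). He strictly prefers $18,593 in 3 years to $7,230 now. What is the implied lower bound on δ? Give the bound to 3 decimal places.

δ > 0.730

The preference means 7230 < δ^3·18593.
Hence δ^3 > 7230/18593 = 0.38886, and x ↦ x^(1/3) is increasing on (0,∞).
δ > 0.38886^(1/3) = 0.730.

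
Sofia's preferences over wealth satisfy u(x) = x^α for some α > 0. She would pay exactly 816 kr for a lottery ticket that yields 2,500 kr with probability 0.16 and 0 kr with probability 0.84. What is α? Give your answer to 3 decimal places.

The lottery's expected utility is 0.16·u(2500) + 0.84·u(0) = 0.16·2500^α (since u(0) = 0 for α > 0).
Equating: 816^α = 0.16·2500^α, i.e. 0.3264^α = 0.16.
Taking logs: α·ln(816/2500) = ln(0.16), so α = -1.832581 / -1.119632 ≈ 1.637.

α ≈ 1.637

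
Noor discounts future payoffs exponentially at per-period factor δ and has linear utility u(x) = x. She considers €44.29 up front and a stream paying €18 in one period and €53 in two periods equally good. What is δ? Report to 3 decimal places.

Equating present values: 44.29 = 18δ + 53δ².
That is, 53δ² + 18δ − 44.29 = 0, a quadratic in δ.
δ = (−18 + √(18² + 4·53·44.29)) / (2·53) = (−18 + √9713.48) / 106 ≈ 0.760.

δ ≈ 0.760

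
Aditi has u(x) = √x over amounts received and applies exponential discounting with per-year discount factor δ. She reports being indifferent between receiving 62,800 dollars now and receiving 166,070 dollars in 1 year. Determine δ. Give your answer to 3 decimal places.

δ ≈ 0.615

Equating discounted utilities: u(62800) = δ·u(166070) ⇒ δ = u(62800)/u(166070).
With u(x) = √x: δ = √62800/√166070 = √(62800/166070) = 0.61494.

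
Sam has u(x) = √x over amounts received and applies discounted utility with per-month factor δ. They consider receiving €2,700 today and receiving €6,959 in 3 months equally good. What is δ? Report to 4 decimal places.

Indifference means u(2700) = δ^3 · u(6959), so δ^3 = u(2700)/u(6959).
Since u(x) = √x, δ^3 = √(2700/6959) = 0.62289.
Hence δ = (0.62289)^(1/3) = 0.854023.

δ ≈ 0.8540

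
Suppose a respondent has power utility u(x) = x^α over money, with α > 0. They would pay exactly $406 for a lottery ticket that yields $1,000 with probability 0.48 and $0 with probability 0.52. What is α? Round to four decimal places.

The lottery's expected utility is 0.48·u(1000) + 0.52·u(0) = 0.48·1000^α (since u(0) = 0 for α > 0).
Indifference: 406^α = 0.48·1000^α, so (406/1000)^α = 0.48.
Take logs: α = ln 0.48 / ln(406/1000) ≈ 0.814253.

α ≈ 0.8143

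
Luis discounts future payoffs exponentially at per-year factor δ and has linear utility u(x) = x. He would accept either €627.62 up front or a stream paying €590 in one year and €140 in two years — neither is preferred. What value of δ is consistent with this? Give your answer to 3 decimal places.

Present value of the stream is 590·δ + 140·δ². Indifference gives 590δ + 140δ² = 627.62.
That is, 140δ² + 590δ − 627.62 = 0, a quadratic in δ.
The positive root is δ = [−590 + √(590² + 4·140·627.62)] / (2·140) = (−590 + 836.401)/280 ≈ 0.880.

δ ≈ 0.880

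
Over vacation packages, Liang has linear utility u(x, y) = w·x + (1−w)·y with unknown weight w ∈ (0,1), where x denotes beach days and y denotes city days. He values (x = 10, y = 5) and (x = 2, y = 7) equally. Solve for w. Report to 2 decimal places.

w = 0.20

u(10,5) = u(2,7) means w·10 + (1−w)·5 = w·2 + (1−w)·7.
Collecting terms: w·8 = (1−w)·2.
So w/(1−w) = 2/8 = 0.2500, giving w = 2/(8+2) = 0.20.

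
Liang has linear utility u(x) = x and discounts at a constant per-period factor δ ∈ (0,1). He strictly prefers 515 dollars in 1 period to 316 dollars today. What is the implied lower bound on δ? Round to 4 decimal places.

δ > 0.6136

Under u(x) = x this choice says 316 < δ·515.
Dividing through by 515 gives δ > 0.61359.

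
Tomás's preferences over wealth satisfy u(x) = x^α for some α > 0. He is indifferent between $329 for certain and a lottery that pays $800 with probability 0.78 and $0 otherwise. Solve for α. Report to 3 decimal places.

The lottery's expected utility is 0.78·u(800) + 0.22·u(0) = 0.78·800^α (since u(0) = 0 for α > 0).
Equating: 329^α = 0.78·800^α, i.e. 0.4113^α = 0.78.
Taking logs: α·ln(329/800) = ln(0.78), so α = -0.248461 / -0.888554 ≈ 0.280.

α ≈ 0.280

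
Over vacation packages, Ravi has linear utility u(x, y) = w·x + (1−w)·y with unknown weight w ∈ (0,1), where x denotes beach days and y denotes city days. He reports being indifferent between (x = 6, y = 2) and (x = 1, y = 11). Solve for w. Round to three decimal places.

w = 0.643

Equating utilities: w·6 + (1−w)·2 = w·1 + (1−w)·11.
w·(6−1) = (1−w)·(11−2), i.e. w·5 = (1−w)·9.
Hence w = 9/(5+9) = 9/14 = 0.643.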